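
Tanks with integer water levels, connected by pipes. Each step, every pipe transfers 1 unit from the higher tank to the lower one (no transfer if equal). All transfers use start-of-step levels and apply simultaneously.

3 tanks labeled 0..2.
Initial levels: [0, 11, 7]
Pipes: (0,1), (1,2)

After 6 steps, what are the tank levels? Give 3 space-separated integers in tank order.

Step 1: flows [1->0,1->2] -> levels [1 9 8]
Step 2: flows [1->0,1->2] -> levels [2 7 9]
Step 3: flows [1->0,2->1] -> levels [3 7 8]
Step 4: flows [1->0,2->1] -> levels [4 7 7]
Step 5: flows [1->0,1=2] -> levels [5 6 7]
Step 6: flows [1->0,2->1] -> levels [6 6 6]

Answer: 6 6 6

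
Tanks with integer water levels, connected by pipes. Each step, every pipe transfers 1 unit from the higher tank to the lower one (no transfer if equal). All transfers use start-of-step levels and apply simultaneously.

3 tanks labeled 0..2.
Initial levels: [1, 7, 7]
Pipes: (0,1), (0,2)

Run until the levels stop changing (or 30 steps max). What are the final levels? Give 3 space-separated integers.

Step 1: flows [1->0,2->0] -> levels [3 6 6]
Step 2: flows [1->0,2->0] -> levels [5 5 5]
Step 3: flows [0=1,0=2] -> levels [5 5 5]
  -> stable (no change)

Answer: 5 5 5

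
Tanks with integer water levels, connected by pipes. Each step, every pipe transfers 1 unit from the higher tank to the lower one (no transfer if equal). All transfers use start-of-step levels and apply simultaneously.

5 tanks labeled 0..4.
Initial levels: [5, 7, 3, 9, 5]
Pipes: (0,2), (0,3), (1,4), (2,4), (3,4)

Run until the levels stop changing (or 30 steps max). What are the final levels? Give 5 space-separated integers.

Answer: 7 5 4 5 8

Derivation:
Step 1: flows [0->2,3->0,1->4,4->2,3->4] -> levels [5 6 5 7 6]
Step 2: flows [0=2,3->0,1=4,4->2,3->4] -> levels [6 6 6 5 6]
Step 3: flows [0=2,0->3,1=4,2=4,4->3] -> levels [5 6 6 7 5]
Step 4: flows [2->0,3->0,1->4,2->4,3->4] -> levels [7 5 4 5 8]
Step 5: flows [0->2,0->3,4->1,4->2,4->3] -> levels [5 6 6 7 5]
  -> period-2 cycle: step 5 state = step 3 state; never stabilizes
  -> state at step 30: (30-3) mod 2 = 1, same as step 4 -> [7 5 4 5 8]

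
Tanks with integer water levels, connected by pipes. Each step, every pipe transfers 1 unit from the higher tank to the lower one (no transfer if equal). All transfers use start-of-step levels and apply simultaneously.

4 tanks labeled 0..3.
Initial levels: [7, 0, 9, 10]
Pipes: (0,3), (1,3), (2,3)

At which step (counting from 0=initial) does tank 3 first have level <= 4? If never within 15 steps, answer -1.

Answer: -1

Derivation:
Step 1: flows [3->0,3->1,3->2] -> levels [8 1 10 7]
Step 2: flows [0->3,3->1,2->3] -> levels [7 2 9 8]
Step 3: flows [3->0,3->1,2->3] -> levels [8 3 8 7]
Step 4: flows [0->3,3->1,2->3] -> levels [7 4 7 8]
Step 5: flows [3->0,3->1,3->2] -> levels [8 5 8 5]
Step 6: flows [0->3,1=3,2->3] -> levels [7 5 7 7]
Step 7: flows [0=3,3->1,2=3] -> levels [7 6 7 6]
Step 8: flows [0->3,1=3,2->3] -> levels [6 6 6 8]
Step 9: flows [3->0,3->1,3->2] -> levels [7 7 7 5]
Step 10: flows [0->3,1->3,2->3] -> levels [6 6 6 8]
  -> period-2 cycle (repeats step 8); tank 3 never drops to <=4
Tank 3 never reaches <=4 within 15 steps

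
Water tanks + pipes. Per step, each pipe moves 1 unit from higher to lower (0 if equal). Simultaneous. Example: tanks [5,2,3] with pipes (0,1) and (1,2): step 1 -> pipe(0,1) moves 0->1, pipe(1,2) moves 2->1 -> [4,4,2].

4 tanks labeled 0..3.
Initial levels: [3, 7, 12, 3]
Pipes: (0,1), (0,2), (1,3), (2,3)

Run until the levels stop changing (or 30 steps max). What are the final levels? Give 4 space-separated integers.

Answer: 7 5 6 7

Derivation:
Step 1: flows [1->0,2->0,1->3,2->3] -> levels [5 5 10 5]
Step 2: flows [0=1,2->0,1=3,2->3] -> levels [6 5 8 6]
Step 3: flows [0->1,2->0,3->1,2->3] -> levels [6 7 6 6]
Step 4: flows [1->0,0=2,1->3,2=3] -> levels [7 5 6 7]
Step 5: flows [0->1,0->2,3->1,3->2] -> levels [5 7 8 5]
Step 6: flows [1->0,2->0,1->3,2->3] -> levels [7 5 6 7]
  -> period-2 cycle: step 6 state = step 4 state; never stabilizes
  -> state at step 30: (30-4) mod 2 = 0, same as step 4 -> [7 5 6 7]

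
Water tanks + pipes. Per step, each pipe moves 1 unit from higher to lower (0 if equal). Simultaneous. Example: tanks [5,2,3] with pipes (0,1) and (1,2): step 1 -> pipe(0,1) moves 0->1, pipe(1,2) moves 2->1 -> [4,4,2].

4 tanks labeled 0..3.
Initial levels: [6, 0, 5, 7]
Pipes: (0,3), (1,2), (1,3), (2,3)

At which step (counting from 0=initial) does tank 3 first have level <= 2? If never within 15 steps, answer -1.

Step 1: flows [3->0,2->1,3->1,3->2] -> levels [7 2 5 4]
Step 2: flows [0->3,2->1,3->1,2->3] -> levels [6 4 3 5]
Step 3: flows [0->3,1->2,3->1,3->2] -> levels [5 4 5 4]
Step 4: flows [0->3,2->1,1=3,2->3] -> levels [4 5 3 6]
Step 5: flows [3->0,1->2,3->1,3->2] -> levels [5 5 5 3]
Step 6: flows [0->3,1=2,1->3,2->3] -> levels [4 4 4 6]
Step 7: flows [3->0,1=2,3->1,3->2] -> levels [5 5 5 3]
  -> period-2 cycle (repeats step 5); tank 3 never drops to <=2
Tank 3 never reaches <=2 within 15 steps

Answer: -1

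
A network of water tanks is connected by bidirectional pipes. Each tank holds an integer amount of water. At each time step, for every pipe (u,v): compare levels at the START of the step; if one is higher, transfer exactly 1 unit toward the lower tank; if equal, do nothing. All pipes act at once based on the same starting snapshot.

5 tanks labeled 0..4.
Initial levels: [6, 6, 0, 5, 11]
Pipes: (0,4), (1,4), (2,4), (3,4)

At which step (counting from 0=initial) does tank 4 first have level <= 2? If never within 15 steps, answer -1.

Answer: -1

Derivation:
Step 1: flows [4->0,4->1,4->2,4->3] -> levels [7 7 1 6 7]
Step 2: flows [0=4,1=4,4->2,4->3] -> levels [7 7 2 7 5]
Step 3: flows [0->4,1->4,4->2,3->4] -> levels [6 6 3 6 7]
Step 4: flows [4->0,4->1,4->2,4->3] -> levels [7 7 4 7 3]
Step 5: flows [0->4,1->4,2->4,3->4] -> levels [6 6 3 6 7]
  -> period-2 cycle (repeats step 3); tank 4 never drops to <=2
Tank 4 never reaches <=2 within 15 steps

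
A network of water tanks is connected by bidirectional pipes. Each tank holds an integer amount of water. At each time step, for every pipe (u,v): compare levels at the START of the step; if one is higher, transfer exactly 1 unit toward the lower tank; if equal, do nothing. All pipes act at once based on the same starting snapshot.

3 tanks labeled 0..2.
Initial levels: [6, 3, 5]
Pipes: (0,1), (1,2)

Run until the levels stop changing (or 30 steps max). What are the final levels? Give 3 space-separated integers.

Step 1: flows [0->1,2->1] -> levels [5 5 4]
Step 2: flows [0=1,1->2] -> levels [5 4 5]
Step 3: flows [0->1,2->1] -> levels [4 6 4]
Step 4: flows [1->0,1->2] -> levels [5 4 5]
  -> period-2 cycle: step 4 state = step 2 state; never stabilizes
  -> state at step 30: (30-2) mod 2 = 0, same as step 2 -> [5 4 5]

Answer: 5 4 5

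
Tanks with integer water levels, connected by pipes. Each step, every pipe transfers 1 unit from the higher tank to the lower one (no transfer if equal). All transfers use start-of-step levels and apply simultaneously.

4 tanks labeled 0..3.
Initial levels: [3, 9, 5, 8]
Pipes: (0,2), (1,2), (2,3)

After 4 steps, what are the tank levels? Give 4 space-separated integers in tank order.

Answer: 5 6 8 6

Derivation:
Step 1: flows [2->0,1->2,3->2] -> levels [4 8 6 7]
Step 2: flows [2->0,1->2,3->2] -> levels [5 7 7 6]
Step 3: flows [2->0,1=2,2->3] -> levels [6 7 5 7]
Step 4: flows [0->2,1->2,3->2] -> levels [5 6 8 6]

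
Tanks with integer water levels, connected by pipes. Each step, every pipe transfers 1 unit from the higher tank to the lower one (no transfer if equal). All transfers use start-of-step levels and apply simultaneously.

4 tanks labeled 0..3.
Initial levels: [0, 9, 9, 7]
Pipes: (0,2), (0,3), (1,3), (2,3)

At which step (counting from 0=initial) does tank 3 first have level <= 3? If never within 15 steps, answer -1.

Answer: -1

Derivation:
Step 1: flows [2->0,3->0,1->3,2->3] -> levels [2 8 7 8]
Step 2: flows [2->0,3->0,1=3,3->2] -> levels [4 8 7 6]
Step 3: flows [2->0,3->0,1->3,2->3] -> levels [6 7 5 7]
Step 4: flows [0->2,3->0,1=3,3->2] -> levels [6 7 7 5]
Step 5: flows [2->0,0->3,1->3,2->3] -> levels [6 6 5 8]
Step 6: flows [0->2,3->0,3->1,3->2] -> levels [6 7 7 5]
  -> period-2 cycle (repeats step 4); tank 3 never drops to <=3
Tank 3 never reaches <=3 within 15 steps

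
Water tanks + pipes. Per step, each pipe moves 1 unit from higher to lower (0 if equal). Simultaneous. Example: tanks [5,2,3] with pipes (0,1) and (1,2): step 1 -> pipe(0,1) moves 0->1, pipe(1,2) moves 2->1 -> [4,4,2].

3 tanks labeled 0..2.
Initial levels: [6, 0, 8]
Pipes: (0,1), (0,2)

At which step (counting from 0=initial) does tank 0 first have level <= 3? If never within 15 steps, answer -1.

Step 1: flows [0->1,2->0] -> levels [6 1 7]
Step 2: flows [0->1,2->0] -> levels [6 2 6]
Step 3: flows [0->1,0=2] -> levels [5 3 6]
Step 4: flows [0->1,2->0] -> levels [5 4 5]
Step 5: flows [0->1,0=2] -> levels [4 5 5]
Step 6: flows [1->0,2->0] -> levels [6 4 4]
Step 7: flows [0->1,0->2] -> levels [4 5 5]
  -> period-2 cycle (repeats step 5); tank 0 never drops to <=3
Tank 0 never reaches <=3 within 15 steps

Answer: -1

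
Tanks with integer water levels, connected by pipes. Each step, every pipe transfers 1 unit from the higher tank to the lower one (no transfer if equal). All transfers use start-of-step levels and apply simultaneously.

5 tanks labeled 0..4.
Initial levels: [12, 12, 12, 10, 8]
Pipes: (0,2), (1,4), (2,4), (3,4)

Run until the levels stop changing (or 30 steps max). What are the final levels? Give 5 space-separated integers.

Step 1: flows [0=2,1->4,2->4,3->4] -> levels [12 11 11 9 11]
Step 2: flows [0->2,1=4,2=4,4->3] -> levels [11 11 12 10 10]
Step 3: flows [2->0,1->4,2->4,3=4] -> levels [12 10 10 10 12]
Step 4: flows [0->2,4->1,4->2,4->3] -> levels [11 11 12 11 9]
Step 5: flows [2->0,1->4,2->4,3->4] -> levels [12 10 10 10 12]
  -> period-2 cycle: step 5 state = step 3 state; never stabilizes
  -> state at step 30: (30-3) mod 2 = 1, same as step 4 -> [11 11 12 11 9]

Answer: 11 11 12 11 9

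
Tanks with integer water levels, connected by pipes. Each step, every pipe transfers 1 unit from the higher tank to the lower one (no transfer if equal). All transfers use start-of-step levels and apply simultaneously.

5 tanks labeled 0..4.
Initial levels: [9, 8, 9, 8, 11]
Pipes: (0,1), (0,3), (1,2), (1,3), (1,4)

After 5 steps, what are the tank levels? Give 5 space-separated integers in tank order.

Answer: 8 11 8 8 10

Derivation:
Step 1: flows [0->1,0->3,2->1,1=3,4->1] -> levels [7 11 8 9 10]
Step 2: flows [1->0,3->0,1->2,1->3,1->4] -> levels [9 7 9 9 11]
Step 3: flows [0->1,0=3,2->1,3->1,4->1] -> levels [8 11 8 8 10]
Step 4: flows [1->0,0=3,1->2,1->3,1->4] -> levels [9 7 9 9 11]
  -> period-2 cycle: step 4 state = step 2 state
  -> state at step 5: (5-2) mod 2 = 1, same as step 3 -> [8 11 8 8 10]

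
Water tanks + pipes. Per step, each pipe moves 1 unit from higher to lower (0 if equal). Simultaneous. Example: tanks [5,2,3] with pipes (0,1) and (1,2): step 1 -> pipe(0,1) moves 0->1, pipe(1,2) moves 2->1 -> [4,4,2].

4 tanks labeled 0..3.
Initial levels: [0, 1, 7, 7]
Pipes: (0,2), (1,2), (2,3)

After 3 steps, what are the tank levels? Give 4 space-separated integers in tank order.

Answer: 3 4 3 5

Derivation:
Step 1: flows [2->0,2->1,2=3] -> levels [1 2 5 7]
Step 2: flows [2->0,2->1,3->2] -> levels [2 3 4 6]
Step 3: flows [2->0,2->1,3->2] -> levels [3 4 3 5]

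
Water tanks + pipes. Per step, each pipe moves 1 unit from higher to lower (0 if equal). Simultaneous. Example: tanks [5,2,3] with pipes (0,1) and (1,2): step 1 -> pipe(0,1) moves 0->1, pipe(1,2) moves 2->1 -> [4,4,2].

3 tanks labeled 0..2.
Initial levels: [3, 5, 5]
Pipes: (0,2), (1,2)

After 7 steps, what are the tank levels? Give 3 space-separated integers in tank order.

Answer: 5 5 3

Derivation:
Step 1: flows [2->0,1=2] -> levels [4 5 4]
Step 2: flows [0=2,1->2] -> levels [4 4 5]
Step 3: flows [2->0,2->1] -> levels [5 5 3]
Step 4: flows [0->2,1->2] -> levels [4 4 5]
  -> period-2 cycle: step 4 state = step 2 state
  -> state at step 7: (7-2) mod 2 = 1, same as step 3 -> [5 5 3]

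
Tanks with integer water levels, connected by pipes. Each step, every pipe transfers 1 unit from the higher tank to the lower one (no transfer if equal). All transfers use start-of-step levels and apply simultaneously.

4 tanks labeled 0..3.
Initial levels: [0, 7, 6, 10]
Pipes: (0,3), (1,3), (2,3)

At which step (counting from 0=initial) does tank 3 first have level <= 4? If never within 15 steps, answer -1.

Step 1: flows [3->0,3->1,3->2] -> levels [1 8 7 7]
Step 2: flows [3->0,1->3,2=3] -> levels [2 7 7 7]
Step 3: flows [3->0,1=3,2=3] -> levels [3 7 7 6]
Step 4: flows [3->0,1->3,2->3] -> levels [4 6 6 7]
Step 5: flows [3->0,3->1,3->2] -> levels [5 7 7 4]
Tank 3 first reaches <=4 at step 5

Answer: 5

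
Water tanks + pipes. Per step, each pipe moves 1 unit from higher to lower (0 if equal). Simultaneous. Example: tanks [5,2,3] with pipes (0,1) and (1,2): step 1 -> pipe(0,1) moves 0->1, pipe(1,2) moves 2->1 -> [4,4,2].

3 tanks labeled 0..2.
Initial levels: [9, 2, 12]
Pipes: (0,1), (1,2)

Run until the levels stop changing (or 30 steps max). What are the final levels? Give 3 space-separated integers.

Answer: 7 9 7

Derivation:
Step 1: flows [0->1,2->1] -> levels [8 4 11]
Step 2: flows [0->1,2->1] -> levels [7 6 10]
Step 3: flows [0->1,2->1] -> levels [6 8 9]
Step 4: flows [1->0,2->1] -> levels [7 8 8]
Step 5: flows [1->0,1=2] -> levels [8 7 8]
Step 6: flows [0->1,2->1] -> levels [7 9 7]
Step 7: flows [1->0,1->2] -> levels [8 7 8]
  -> period-2 cycle: step 7 state = step 5 state; never stabilizes
  -> state at step 30: (30-5) mod 2 = 1, same as step 6 -> [7 9 7]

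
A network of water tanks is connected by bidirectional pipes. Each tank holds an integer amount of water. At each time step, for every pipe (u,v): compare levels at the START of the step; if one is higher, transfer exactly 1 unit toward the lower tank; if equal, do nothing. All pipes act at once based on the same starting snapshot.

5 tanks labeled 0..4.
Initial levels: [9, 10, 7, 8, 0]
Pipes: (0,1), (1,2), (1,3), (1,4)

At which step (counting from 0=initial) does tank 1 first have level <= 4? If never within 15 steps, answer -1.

Step 1: flows [1->0,1->2,1->3,1->4] -> levels [10 6 8 9 1]
Step 2: flows [0->1,2->1,3->1,1->4] -> levels [9 8 7 8 2]
Step 3: flows [0->1,1->2,1=3,1->4] -> levels [8 7 8 8 3]
Step 4: flows [0->1,2->1,3->1,1->4] -> levels [7 9 7 7 4]
Step 5: flows [1->0,1->2,1->3,1->4] -> levels [8 5 8 8 5]
Step 6: flows [0->1,2->1,3->1,1=4] -> levels [7 8 7 7 5]
Step 7: flows [1->0,1->2,1->3,1->4] -> levels [8 4 8 8 6]
Tank 1 first reaches <=4 at step 7

Answer: 7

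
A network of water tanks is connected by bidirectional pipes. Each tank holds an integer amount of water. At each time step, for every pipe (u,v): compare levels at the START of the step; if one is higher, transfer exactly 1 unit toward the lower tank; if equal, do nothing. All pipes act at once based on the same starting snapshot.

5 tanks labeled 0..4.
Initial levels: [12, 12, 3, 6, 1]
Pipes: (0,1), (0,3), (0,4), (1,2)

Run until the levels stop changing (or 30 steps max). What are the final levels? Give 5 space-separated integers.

Step 1: flows [0=1,0->3,0->4,1->2] -> levels [10 11 4 7 2]
Step 2: flows [1->0,0->3,0->4,1->2] -> levels [9 9 5 8 3]
Step 3: flows [0=1,0->3,0->4,1->2] -> levels [7 8 6 9 4]
Step 4: flows [1->0,3->0,0->4,1->2] -> levels [8 6 7 8 5]
Step 5: flows [0->1,0=3,0->4,2->1] -> levels [6 8 6 8 6]
Step 6: flows [1->0,3->0,0=4,1->2] -> levels [8 6 7 7 6]
Step 7: flows [0->1,0->3,0->4,2->1] -> levels [5 8 6 8 7]
Step 8: flows [1->0,3->0,4->0,1->2] -> levels [8 6 7 7 6]
  -> period-2 cycle: step 8 state = step 6 state; never stabilizes
  -> state at step 30: (30-6) mod 2 = 0, same as step 6 -> [8 6 7 7 6]

Answer: 8 6 7 7 6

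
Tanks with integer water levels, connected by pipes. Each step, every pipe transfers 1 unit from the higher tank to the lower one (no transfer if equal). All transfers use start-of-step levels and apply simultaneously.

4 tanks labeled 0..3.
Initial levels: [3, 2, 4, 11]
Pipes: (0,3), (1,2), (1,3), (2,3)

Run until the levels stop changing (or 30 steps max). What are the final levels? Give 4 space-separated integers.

Step 1: flows [3->0,2->1,3->1,3->2] -> levels [4 4 4 8]
Step 2: flows [3->0,1=2,3->1,3->2] -> levels [5 5 5 5]
Step 3: flows [0=3,1=2,1=3,2=3] -> levels [5 5 5 5]
  -> stable (no change)

Answer: 5 5 5 5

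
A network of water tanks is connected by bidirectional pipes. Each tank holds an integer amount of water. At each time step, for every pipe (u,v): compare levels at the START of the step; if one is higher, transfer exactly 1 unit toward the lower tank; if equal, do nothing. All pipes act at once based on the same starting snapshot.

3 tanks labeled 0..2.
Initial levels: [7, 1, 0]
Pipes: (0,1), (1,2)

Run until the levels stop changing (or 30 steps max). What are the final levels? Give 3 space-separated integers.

Step 1: flows [0->1,1->2] -> levels [6 1 1]
Step 2: flows [0->1,1=2] -> levels [5 2 1]
Step 3: flows [0->1,1->2] -> levels [4 2 2]
Step 4: flows [0->1,1=2] -> levels [3 3 2]
Step 5: flows [0=1,1->2] -> levels [3 2 3]
Step 6: flows [0->1,2->1] -> levels [2 4 2]
Step 7: flows [1->0,1->2] -> levels [3 2 3]
  -> period-2 cycle: step 7 state = step 5 state; never stabilizes
  -> state at step 30: (30-5) mod 2 = 1, same as step 6 -> [2 4 2]

Answer: 2 4 2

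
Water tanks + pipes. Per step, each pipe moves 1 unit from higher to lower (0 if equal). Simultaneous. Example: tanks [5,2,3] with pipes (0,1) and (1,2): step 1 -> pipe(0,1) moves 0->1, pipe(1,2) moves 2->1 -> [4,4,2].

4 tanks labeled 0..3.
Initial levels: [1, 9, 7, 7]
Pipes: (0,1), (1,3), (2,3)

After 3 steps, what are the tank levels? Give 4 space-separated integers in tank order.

Answer: 4 5 7 8

Derivation:
Step 1: flows [1->0,1->3,2=3] -> levels [2 7 7 8]
Step 2: flows [1->0,3->1,3->2] -> levels [3 7 8 6]
Step 3: flows [1->0,1->3,2->3] -> levels [4 5 7 8]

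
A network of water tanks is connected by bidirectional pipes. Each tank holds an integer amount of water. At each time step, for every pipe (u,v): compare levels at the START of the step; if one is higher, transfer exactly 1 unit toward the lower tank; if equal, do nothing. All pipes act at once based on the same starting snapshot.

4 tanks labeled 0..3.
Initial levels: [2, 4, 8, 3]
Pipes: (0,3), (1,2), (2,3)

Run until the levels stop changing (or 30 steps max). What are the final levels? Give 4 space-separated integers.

Answer: 3 5 4 5

Derivation:
Step 1: flows [3->0,2->1,2->3] -> levels [3 5 6 3]
Step 2: flows [0=3,2->1,2->3] -> levels [3 6 4 4]
Step 3: flows [3->0,1->2,2=3] -> levels [4 5 5 3]
Step 4: flows [0->3,1=2,2->3] -> levels [3 5 4 5]
Step 5: flows [3->0,1->2,3->2] -> levels [4 4 6 3]
Step 6: flows [0->3,2->1,2->3] -> levels [3 5 4 5]
  -> period-2 cycle: step 6 state = step 4 state; never stabilizes
  -> state at step 30: (30-4) mod 2 = 0, same as step 4 -> [3 5 4 5]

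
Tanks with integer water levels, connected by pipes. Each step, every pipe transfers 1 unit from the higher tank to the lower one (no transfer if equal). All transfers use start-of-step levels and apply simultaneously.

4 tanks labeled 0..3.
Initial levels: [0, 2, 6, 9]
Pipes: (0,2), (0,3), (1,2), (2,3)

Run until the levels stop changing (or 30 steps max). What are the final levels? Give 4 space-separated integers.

Answer: 4 5 3 5

Derivation:
Step 1: flows [2->0,3->0,2->1,3->2] -> levels [2 3 5 7]
Step 2: flows [2->0,3->0,2->1,3->2] -> levels [4 4 4 5]
Step 3: flows [0=2,3->0,1=2,3->2] -> levels [5 4 5 3]
Step 4: flows [0=2,0->3,2->1,2->3] -> levels [4 5 3 5]
Step 5: flows [0->2,3->0,1->2,3->2] -> levels [4 4 6 3]
Step 6: flows [2->0,0->3,2->1,2->3] -> levels [4 5 3 5]
  -> period-2 cycle: step 6 state = step 4 state; never stabilizes
  -> state at step 30: (30-4) mod 2 = 0, same as step 4 -> [4 5 3 5]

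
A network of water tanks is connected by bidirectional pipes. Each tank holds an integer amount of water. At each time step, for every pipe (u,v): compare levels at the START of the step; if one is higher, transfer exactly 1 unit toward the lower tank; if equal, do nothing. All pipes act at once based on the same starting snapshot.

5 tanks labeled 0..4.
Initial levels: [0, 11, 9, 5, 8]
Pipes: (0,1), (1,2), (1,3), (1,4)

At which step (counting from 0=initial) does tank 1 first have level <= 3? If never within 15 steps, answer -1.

Step 1: flows [1->0,1->2,1->3,1->4] -> levels [1 7 10 6 9]
Step 2: flows [1->0,2->1,1->3,4->1] -> levels [2 7 9 7 8]
Step 3: flows [1->0,2->1,1=3,4->1] -> levels [3 8 8 7 7]
Step 4: flows [1->0,1=2,1->3,1->4] -> levels [4 5 8 8 8]
Step 5: flows [1->0,2->1,3->1,4->1] -> levels [5 7 7 7 7]
Step 6: flows [1->0,1=2,1=3,1=4] -> levels [6 6 7 7 7]
Step 7: flows [0=1,2->1,3->1,4->1] -> levels [6 9 6 6 6]
Step 8: flows [1->0,1->2,1->3,1->4] -> levels [7 5 7 7 7]
Step 9: flows [0->1,2->1,3->1,4->1] -> levels [6 9 6 6 6]
  -> period-2 cycle (repeats step 7); tank 1 never drops to <=3
Tank 1 never reaches <=3 within 15 steps

Answer: -1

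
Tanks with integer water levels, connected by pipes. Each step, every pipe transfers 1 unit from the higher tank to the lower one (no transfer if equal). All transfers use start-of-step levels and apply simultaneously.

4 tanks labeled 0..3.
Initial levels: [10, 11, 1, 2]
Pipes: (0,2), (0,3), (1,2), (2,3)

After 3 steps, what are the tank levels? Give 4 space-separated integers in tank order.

Step 1: flows [0->2,0->3,1->2,3->2] -> levels [8 10 4 2]
Step 2: flows [0->2,0->3,1->2,2->3] -> levels [6 9 5 4]
Step 3: flows [0->2,0->3,1->2,2->3] -> levels [4 8 6 6]

Answer: 4 8 6 6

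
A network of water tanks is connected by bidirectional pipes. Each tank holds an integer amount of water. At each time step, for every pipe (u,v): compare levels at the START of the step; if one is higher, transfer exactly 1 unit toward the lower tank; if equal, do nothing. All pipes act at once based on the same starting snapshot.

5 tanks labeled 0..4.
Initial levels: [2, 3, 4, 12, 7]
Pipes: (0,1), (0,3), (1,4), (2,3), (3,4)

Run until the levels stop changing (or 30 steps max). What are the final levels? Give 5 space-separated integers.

Step 1: flows [1->0,3->0,4->1,3->2,3->4] -> levels [4 3 5 9 7]
Step 2: flows [0->1,3->0,4->1,3->2,3->4] -> levels [4 5 6 6 7]
Step 3: flows [1->0,3->0,4->1,2=3,4->3] -> levels [6 5 6 6 5]
Step 4: flows [0->1,0=3,1=4,2=3,3->4] -> levels [5 6 6 5 6]
Step 5: flows [1->0,0=3,1=4,2->3,4->3] -> levels [6 5 5 7 5]
Step 6: flows [0->1,3->0,1=4,3->2,3->4] -> levels [6 6 6 4 6]
Step 7: flows [0=1,0->3,1=4,2->3,4->3] -> levels [5 6 5 7 5]
Step 8: flows [1->0,3->0,1->4,3->2,3->4] -> levels [7 4 6 4 7]
Step 9: flows [0->1,0->3,4->1,2->3,4->3] -> levels [5 6 5 7 5]
  -> period-2 cycle: step 9 state = step 7 state; never stabilizes
  -> state at step 30: (30-7) mod 2 = 1, same as step 8 -> [7 4 6 4 7]

Answer: 7 4 6 4 7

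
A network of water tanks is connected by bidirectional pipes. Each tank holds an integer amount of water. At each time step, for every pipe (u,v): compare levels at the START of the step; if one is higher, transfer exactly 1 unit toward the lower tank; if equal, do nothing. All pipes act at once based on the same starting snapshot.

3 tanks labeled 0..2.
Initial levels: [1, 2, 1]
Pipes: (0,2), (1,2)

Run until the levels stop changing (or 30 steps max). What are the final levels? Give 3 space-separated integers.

Answer: 2 2 0

Derivation:
Step 1: flows [0=2,1->2] -> levels [1 1 2]
Step 2: flows [2->0,2->1] -> levels [2 2 0]
Step 3: flows [0->2,1->2] -> levels [1 1 2]
  -> period-2 cycle: step 3 state = step 1 state; never stabilizes
  -> state at step 30: (30-1) mod 2 = 1, same as step 2 -> [2 2 0]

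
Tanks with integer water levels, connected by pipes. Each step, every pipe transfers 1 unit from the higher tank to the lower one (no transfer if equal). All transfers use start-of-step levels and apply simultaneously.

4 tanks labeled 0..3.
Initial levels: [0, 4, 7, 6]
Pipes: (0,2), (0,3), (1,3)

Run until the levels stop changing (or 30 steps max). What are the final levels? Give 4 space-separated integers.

Answer: 3 4 5 5

Derivation:
Step 1: flows [2->0,3->0,3->1] -> levels [2 5 6 4]
Step 2: flows [2->0,3->0,1->3] -> levels [4 4 5 4]
Step 3: flows [2->0,0=3,1=3] -> levels [5 4 4 4]
Step 4: flows [0->2,0->3,1=3] -> levels [3 4 5 5]
Step 5: flows [2->0,3->0,3->1] -> levels [5 5 4 3]
Step 6: flows [0->2,0->3,1->3] -> levels [3 4 5 5]
  -> period-2 cycle: step 6 state = step 4 state; never stabilizes
  -> state at step 30: (30-4) mod 2 = 0, same as step 4 -> [3 4 5 5]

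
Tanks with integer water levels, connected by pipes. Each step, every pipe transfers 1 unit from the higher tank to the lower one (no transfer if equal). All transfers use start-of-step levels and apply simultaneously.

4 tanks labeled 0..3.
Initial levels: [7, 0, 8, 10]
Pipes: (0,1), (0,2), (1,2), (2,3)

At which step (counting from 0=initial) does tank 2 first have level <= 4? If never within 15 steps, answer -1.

Answer: 5

Derivation:
Step 1: flows [0->1,2->0,2->1,3->2] -> levels [7 2 7 9]
Step 2: flows [0->1,0=2,2->1,3->2] -> levels [6 4 7 8]
Step 3: flows [0->1,2->0,2->1,3->2] -> levels [6 6 6 7]
Step 4: flows [0=1,0=2,1=2,3->2] -> levels [6 6 7 6]
Step 5: flows [0=1,2->0,2->1,2->3] -> levels [7 7 4 7]
Tank 2 first reaches <=4 at step 5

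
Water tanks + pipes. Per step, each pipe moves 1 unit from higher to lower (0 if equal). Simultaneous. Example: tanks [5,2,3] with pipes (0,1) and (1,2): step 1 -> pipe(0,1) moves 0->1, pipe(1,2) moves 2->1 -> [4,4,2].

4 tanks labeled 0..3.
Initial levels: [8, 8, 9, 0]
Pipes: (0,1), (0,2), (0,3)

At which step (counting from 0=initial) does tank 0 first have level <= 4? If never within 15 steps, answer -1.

Answer: 7

Derivation:
Step 1: flows [0=1,2->0,0->3] -> levels [8 8 8 1]
Step 2: flows [0=1,0=2,0->3] -> levels [7 8 8 2]
Step 3: flows [1->0,2->0,0->3] -> levels [8 7 7 3]
Step 4: flows [0->1,0->2,0->3] -> levels [5 8 8 4]
Step 5: flows [1->0,2->0,0->3] -> levels [6 7 7 5]
Step 6: flows [1->0,2->0,0->3] -> levels [7 6 6 6]
Step 7: flows [0->1,0->2,0->3] -> levels [4 7 7 7]
Tank 0 first reaches <=4 at step 7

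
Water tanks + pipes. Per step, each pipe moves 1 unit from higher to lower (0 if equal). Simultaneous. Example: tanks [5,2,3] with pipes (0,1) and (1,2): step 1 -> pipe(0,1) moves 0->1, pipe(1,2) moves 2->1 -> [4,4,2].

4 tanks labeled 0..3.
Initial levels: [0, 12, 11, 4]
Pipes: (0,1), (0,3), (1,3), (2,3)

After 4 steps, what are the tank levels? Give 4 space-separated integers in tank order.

Answer: 7 7 7 6

Derivation:
Step 1: flows [1->0,3->0,1->3,2->3] -> levels [2 10 10 5]
Step 2: flows [1->0,3->0,1->3,2->3] -> levels [4 8 9 6]
Step 3: flows [1->0,3->0,1->3,2->3] -> levels [6 6 8 7]
Step 4: flows [0=1,3->0,3->1,2->3] -> levels [7 7 7 6]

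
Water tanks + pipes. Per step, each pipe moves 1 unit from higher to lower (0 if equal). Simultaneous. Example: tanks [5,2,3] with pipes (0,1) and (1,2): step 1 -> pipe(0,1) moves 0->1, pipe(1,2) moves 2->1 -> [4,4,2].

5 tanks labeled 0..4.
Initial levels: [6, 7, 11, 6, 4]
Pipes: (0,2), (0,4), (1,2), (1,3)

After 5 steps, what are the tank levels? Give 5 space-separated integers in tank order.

Step 1: flows [2->0,0->4,2->1,1->3] -> levels [6 7 9 7 5]
Step 2: flows [2->0,0->4,2->1,1=3] -> levels [6 8 7 7 6]
Step 3: flows [2->0,0=4,1->2,1->3] -> levels [7 6 7 8 6]
Step 4: flows [0=2,0->4,2->1,3->1] -> levels [6 8 6 7 7]
Step 5: flows [0=2,4->0,1->2,1->3] -> levels [7 6 7 8 6]

Answer: 7 6 7 8 6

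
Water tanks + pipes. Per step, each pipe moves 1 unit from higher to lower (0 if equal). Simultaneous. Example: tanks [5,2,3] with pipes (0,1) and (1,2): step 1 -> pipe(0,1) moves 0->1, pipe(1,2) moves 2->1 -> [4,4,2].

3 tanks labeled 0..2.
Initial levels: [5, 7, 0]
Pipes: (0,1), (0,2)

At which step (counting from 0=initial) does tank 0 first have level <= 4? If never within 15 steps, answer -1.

Step 1: flows [1->0,0->2] -> levels [5 6 1]
Step 2: flows [1->0,0->2] -> levels [5 5 2]
Step 3: flows [0=1,0->2] -> levels [4 5 3]
Tank 0 first reaches <=4 at step 3

Answer: 3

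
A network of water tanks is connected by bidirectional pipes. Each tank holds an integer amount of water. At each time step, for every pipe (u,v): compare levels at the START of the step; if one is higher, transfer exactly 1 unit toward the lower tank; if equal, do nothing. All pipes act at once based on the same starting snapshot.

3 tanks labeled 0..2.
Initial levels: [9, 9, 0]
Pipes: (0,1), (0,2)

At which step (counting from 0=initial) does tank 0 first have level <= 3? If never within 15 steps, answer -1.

Step 1: flows [0=1,0->2] -> levels [8 9 1]
Step 2: flows [1->0,0->2] -> levels [8 8 2]
Step 3: flows [0=1,0->2] -> levels [7 8 3]
Step 4: flows [1->0,0->2] -> levels [7 7 4]
Step 5: flows [0=1,0->2] -> levels [6 7 5]
Step 6: flows [1->0,0->2] -> levels [6 6 6]
Step 7: flows [0=1,0=2] -> levels [6 6 6]
  -> stable; tank 0 stays at 6 > 3
Tank 0 never reaches <=3 within 15 steps

Answer: -1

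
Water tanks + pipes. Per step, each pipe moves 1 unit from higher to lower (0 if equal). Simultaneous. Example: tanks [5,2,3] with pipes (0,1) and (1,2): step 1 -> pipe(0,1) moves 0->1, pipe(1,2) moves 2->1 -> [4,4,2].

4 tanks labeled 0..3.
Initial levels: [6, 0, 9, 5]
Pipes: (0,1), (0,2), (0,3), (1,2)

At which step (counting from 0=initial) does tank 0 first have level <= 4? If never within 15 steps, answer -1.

Step 1: flows [0->1,2->0,0->3,2->1] -> levels [5 2 7 6]
Step 2: flows [0->1,2->0,3->0,2->1] -> levels [6 4 5 5]
Step 3: flows [0->1,0->2,0->3,2->1] -> levels [3 6 5 6]
Tank 0 first reaches <=4 at step 3

Answer: 3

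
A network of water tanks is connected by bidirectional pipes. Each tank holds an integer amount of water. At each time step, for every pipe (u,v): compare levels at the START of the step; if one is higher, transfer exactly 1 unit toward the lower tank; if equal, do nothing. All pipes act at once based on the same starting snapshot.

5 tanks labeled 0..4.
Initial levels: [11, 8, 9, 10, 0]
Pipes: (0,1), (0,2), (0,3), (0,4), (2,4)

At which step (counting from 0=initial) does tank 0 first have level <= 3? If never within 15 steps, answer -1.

Step 1: flows [0->1,0->2,0->3,0->4,2->4] -> levels [7 9 9 11 2]
Step 2: flows [1->0,2->0,3->0,0->4,2->4] -> levels [9 8 7 10 4]
Step 3: flows [0->1,0->2,3->0,0->4,2->4] -> levels [7 9 7 9 6]
Step 4: flows [1->0,0=2,3->0,0->4,2->4] -> levels [8 8 6 8 8]
Step 5: flows [0=1,0->2,0=3,0=4,4->2] -> levels [7 8 8 8 7]
Step 6: flows [1->0,2->0,3->0,0=4,2->4] -> levels [10 7 6 7 8]
Step 7: flows [0->1,0->2,0->3,0->4,4->2] -> levels [6 8 8 8 8]
Step 8: flows [1->0,2->0,3->0,4->0,2=4] -> levels [10 7 7 7 7]
Step 9: flows [0->1,0->2,0->3,0->4,2=4] -> levels [6 8 8 8 8]
  -> period-2 cycle (repeats step 7); tank 0 never drops to <=3
Tank 0 never reaches <=3 within 15 steps

Answer: -1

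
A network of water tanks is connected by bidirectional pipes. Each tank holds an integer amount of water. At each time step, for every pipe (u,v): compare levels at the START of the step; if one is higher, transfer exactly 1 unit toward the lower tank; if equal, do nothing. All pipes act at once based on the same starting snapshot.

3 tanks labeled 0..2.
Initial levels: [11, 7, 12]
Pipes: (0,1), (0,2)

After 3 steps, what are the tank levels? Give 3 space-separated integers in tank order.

Step 1: flows [0->1,2->0] -> levels [11 8 11]
Step 2: flows [0->1,0=2] -> levels [10 9 11]
Step 3: flows [0->1,2->0] -> levels [10 10 10]

Answer: 10 10 10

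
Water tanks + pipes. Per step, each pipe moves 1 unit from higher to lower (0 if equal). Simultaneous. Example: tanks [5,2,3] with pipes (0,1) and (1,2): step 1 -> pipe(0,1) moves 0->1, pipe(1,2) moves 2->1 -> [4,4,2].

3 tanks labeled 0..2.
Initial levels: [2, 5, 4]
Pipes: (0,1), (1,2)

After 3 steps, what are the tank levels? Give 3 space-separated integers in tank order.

Step 1: flows [1->0,1->2] -> levels [3 3 5]
Step 2: flows [0=1,2->1] -> levels [3 4 4]
Step 3: flows [1->0,1=2] -> levels [4 3 4]

Answer: 4 3 4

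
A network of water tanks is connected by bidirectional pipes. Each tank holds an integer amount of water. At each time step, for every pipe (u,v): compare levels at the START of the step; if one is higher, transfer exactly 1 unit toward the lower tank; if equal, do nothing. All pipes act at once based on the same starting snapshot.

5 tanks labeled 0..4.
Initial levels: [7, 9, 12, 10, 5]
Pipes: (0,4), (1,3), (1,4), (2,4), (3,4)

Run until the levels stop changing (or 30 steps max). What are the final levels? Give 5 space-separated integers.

Step 1: flows [0->4,3->1,1->4,2->4,3->4] -> levels [6 9 11 8 9]
Step 2: flows [4->0,1->3,1=4,2->4,4->3] -> levels [7 8 10 10 8]
Step 3: flows [4->0,3->1,1=4,2->4,3->4] -> levels [8 9 9 8 9]
Step 4: flows [4->0,1->3,1=4,2=4,4->3] -> levels [9 8 9 10 7]
Step 5: flows [0->4,3->1,1->4,2->4,3->4] -> levels [8 8 8 8 11]
Step 6: flows [4->0,1=3,4->1,4->2,4->3] -> levels [9 9 9 9 7]
Step 7: flows [0->4,1=3,1->4,2->4,3->4] -> levels [8 8 8 8 11]
  -> period-2 cycle: step 7 state = step 5 state; never stabilizes
  -> state at step 30: (30-5) mod 2 = 1, same as step 6 -> [9 9 9 9 7]

Answer: 9 9 9 9 7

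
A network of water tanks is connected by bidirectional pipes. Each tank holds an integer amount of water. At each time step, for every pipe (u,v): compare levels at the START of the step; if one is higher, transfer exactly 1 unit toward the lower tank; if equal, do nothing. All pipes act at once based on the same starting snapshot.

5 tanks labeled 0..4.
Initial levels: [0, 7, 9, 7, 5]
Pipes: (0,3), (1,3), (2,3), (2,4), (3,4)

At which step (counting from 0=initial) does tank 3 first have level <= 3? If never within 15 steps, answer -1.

Step 1: flows [3->0,1=3,2->3,2->4,3->4] -> levels [1 7 7 6 7]
Step 2: flows [3->0,1->3,2->3,2=4,4->3] -> levels [2 6 6 8 6]
Step 3: flows [3->0,3->1,3->2,2=4,3->4] -> levels [3 7 7 4 7]
Step 4: flows [3->0,1->3,2->3,2=4,4->3] -> levels [4 6 6 6 6]
Step 5: flows [3->0,1=3,2=3,2=4,3=4] -> levels [5 6 6 5 6]
Step 6: flows [0=3,1->3,2->3,2=4,4->3] -> levels [5 5 5 8 5]
Step 7: flows [3->0,3->1,3->2,2=4,3->4] -> levels [6 6 6 4 6]
Step 8: flows [0->3,1->3,2->3,2=4,4->3] -> levels [5 5 5 8 5]
  -> period-2 cycle (repeats step 6); tank 3 never drops to <=3
Tank 3 never reaches <=3 within 15 steps

Answer: -1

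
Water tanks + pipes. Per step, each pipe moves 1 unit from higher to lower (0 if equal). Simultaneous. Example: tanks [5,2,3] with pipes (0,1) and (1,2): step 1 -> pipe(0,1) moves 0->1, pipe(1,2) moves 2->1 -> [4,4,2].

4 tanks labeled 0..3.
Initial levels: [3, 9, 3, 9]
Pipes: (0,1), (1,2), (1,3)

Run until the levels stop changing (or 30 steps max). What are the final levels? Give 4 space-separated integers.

Step 1: flows [1->0,1->2,1=3] -> levels [4 7 4 9]
Step 2: flows [1->0,1->2,3->1] -> levels [5 6 5 8]
Step 3: flows [1->0,1->2,3->1] -> levels [6 5 6 7]
Step 4: flows [0->1,2->1,3->1] -> levels [5 8 5 6]
Step 5: flows [1->0,1->2,1->3] -> levels [6 5 6 7]
  -> period-2 cycle: step 5 state = step 3 state; never stabilizes
  -> state at step 30: (30-3) mod 2 = 1, same as step 4 -> [5 8 5 6]

Answer: 5 8 5 6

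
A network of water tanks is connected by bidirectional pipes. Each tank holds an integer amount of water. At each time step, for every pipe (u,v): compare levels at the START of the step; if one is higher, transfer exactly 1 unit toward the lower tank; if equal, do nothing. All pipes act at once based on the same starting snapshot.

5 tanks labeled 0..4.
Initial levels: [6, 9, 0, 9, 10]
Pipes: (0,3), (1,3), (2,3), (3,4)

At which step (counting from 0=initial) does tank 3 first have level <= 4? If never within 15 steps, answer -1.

Answer: 7

Derivation:
Step 1: flows [3->0,1=3,3->2,4->3] -> levels [7 9 1 8 9]
Step 2: flows [3->0,1->3,3->2,4->3] -> levels [8 8 2 8 8]
Step 3: flows [0=3,1=3,3->2,3=4] -> levels [8 8 3 7 8]
Step 4: flows [0->3,1->3,3->2,4->3] -> levels [7 7 4 9 7]
Step 5: flows [3->0,3->1,3->2,3->4] -> levels [8 8 5 5 8]
Step 6: flows [0->3,1->3,2=3,4->3] -> levels [7 7 5 8 7]
Step 7: flows [3->0,3->1,3->2,3->4] -> levels [8 8 6 4 8]
Tank 3 first reaches <=4 at step 7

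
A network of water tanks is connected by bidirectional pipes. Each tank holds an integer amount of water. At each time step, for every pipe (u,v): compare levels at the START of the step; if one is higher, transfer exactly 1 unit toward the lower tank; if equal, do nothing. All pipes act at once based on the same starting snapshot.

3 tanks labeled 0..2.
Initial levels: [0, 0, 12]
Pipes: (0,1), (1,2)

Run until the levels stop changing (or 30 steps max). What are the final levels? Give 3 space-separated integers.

Answer: 4 4 4

Derivation:
Step 1: flows [0=1,2->1] -> levels [0 1 11]
Step 2: flows [1->0,2->1] -> levels [1 1 10]
Step 3: flows [0=1,2->1] -> levels [1 2 9]
Step 4: flows [1->0,2->1] -> levels [2 2 8]
Step 5: flows [0=1,2->1] -> levels [2 3 7]
Step 6: flows [1->0,2->1] -> levels [3 3 6]
Step 7: flows [0=1,2->1] -> levels [3 4 5]
Step 8: flows [1->0,2->1] -> levels [4 4 4]
Step 9: flows [0=1,1=2] -> levels [4 4 4]
  -> stable (no change)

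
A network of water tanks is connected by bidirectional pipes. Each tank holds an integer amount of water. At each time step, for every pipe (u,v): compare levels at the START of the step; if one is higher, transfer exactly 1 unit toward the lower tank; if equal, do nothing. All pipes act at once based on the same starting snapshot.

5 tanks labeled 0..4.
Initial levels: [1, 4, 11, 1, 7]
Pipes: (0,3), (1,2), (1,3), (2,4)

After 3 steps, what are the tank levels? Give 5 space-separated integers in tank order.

Answer: 2 4 7 3 8

Derivation:
Step 1: flows [0=3,2->1,1->3,2->4] -> levels [1 4 9 2 8]
Step 2: flows [3->0,2->1,1->3,2->4] -> levels [2 4 7 2 9]
Step 3: flows [0=3,2->1,1->3,4->2] -> levels [2 4 7 3 8]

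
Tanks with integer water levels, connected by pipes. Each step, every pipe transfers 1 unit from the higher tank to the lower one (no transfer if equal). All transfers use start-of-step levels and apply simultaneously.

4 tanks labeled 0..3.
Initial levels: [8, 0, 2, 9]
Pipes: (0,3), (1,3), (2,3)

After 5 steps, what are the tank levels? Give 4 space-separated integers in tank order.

Answer: 5 5 5 4

Derivation:
Step 1: flows [3->0,3->1,3->2] -> levels [9 1 3 6]
Step 2: flows [0->3,3->1,3->2] -> levels [8 2 4 5]
Step 3: flows [0->3,3->1,3->2] -> levels [7 3 5 4]
Step 4: flows [0->3,3->1,2->3] -> levels [6 4 4 5]
Step 5: flows [0->3,3->1,3->2] -> levels [5 5 5 4]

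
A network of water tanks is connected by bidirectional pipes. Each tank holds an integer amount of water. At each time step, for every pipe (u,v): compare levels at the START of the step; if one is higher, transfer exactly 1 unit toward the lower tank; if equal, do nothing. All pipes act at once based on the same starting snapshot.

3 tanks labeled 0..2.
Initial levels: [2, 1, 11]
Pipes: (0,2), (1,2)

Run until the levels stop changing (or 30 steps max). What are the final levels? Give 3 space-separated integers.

Step 1: flows [2->0,2->1] -> levels [3 2 9]
Step 2: flows [2->0,2->1] -> levels [4 3 7]
Step 3: flows [2->0,2->1] -> levels [5 4 5]
Step 4: flows [0=2,2->1] -> levels [5 5 4]
Step 5: flows [0->2,1->2] -> levels [4 4 6]
Step 6: flows [2->0,2->1] -> levels [5 5 4]
  -> period-2 cycle: step 6 state = step 4 state; never stabilizes
  -> state at step 30: (30-4) mod 2 = 0, same as step 4 -> [5 5 4]

Answer: 5 5 4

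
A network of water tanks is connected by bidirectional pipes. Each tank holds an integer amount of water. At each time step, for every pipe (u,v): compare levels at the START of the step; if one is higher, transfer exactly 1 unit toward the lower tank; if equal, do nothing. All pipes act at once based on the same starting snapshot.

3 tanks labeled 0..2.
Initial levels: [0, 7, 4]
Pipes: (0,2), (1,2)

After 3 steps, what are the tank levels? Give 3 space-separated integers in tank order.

Answer: 3 4 4

Derivation:
Step 1: flows [2->0,1->2] -> levels [1 6 4]
Step 2: flows [2->0,1->2] -> levels [2 5 4]
Step 3: flows [2->0,1->2] -> levels [3 4 4]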